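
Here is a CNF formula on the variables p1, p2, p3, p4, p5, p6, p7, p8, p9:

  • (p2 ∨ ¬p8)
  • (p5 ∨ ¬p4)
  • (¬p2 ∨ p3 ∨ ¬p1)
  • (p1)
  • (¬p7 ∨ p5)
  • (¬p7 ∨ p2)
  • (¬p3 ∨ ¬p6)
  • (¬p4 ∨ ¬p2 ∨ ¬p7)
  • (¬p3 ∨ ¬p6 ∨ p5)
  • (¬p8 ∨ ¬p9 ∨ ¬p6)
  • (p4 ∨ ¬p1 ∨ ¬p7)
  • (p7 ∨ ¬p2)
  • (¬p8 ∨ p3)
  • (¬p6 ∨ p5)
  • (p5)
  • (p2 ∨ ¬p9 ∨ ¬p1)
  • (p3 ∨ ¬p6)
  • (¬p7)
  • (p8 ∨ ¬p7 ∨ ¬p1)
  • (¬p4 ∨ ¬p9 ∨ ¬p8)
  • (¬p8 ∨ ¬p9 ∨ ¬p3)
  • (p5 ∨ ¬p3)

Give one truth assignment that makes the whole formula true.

p1=T  p2=F  p3=F  p4=F  p5=T  p6=F  p7=F  p8=F  p9=F

Unit propagation: (p1) forces p1 = True.
Unit propagation: (p5) forces p5 = True.
(¬p7) is a unit clause, so p7 = False.
(¬p2) is a unit clause, so p2 = False.
Unit propagation: (¬p8) forces p8 = False.
(¬p9) is a unit clause, so p9 = False.
p6 occurs only negated in the remaining clauses — set p6 = False.
p3, p4 are now unconstrained; take p3 = False, p4 = False.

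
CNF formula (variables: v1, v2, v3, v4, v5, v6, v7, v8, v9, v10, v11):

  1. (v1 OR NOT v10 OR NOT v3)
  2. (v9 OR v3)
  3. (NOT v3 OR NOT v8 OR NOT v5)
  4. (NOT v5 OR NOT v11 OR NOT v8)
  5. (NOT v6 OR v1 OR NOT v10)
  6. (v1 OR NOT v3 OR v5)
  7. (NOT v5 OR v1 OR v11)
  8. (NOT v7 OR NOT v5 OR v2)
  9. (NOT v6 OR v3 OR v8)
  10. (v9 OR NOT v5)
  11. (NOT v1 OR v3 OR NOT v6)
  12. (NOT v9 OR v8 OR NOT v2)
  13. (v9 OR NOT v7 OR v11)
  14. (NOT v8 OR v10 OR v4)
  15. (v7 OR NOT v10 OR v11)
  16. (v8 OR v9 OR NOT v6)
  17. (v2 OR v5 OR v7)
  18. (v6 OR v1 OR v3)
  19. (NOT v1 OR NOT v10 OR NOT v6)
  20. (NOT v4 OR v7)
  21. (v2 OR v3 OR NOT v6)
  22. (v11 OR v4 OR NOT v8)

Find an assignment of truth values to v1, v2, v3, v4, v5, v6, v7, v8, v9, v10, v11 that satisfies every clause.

Set v1 = True and propagate.
Set v2 = False and propagate.
Try v3 = True.
For the remaining variables, v4 = False, v5 = False, v6 = True, v7 = True, v8 = False, v9 = True, v10 = False, v11 = True works.
Every clause has at least one true literal under this assignment.
Check each clause:
  1. (v1 OR NOT v10 OR NOT v3) — v1 is true.
  2. (v3 OR v9) — v9 is true.
  3. (NOT v5 OR NOT v8 OR NOT v3) — NOT v8 is true.
  4. (NOT v5 OR NOT v8 OR NOT v11) — NOT v8 is true.
  5. (v1 OR NOT v6 OR NOT v10) — v1 is true.
  6. (NOT v3 OR v1 OR v5) — v1 is true.
  7. (v11 OR v1 OR NOT v5) — v1 is true.
  8. (NOT v5 OR NOT v7 OR v2) — NOT v5 is true.
  9. (v8 OR NOT v6 OR v3) — v3 is true.
  10. (NOT v5 OR v9) — v9 is true.
  11. (NOT v1 OR v3 OR NOT v6) — v3 is true.
  12. (NOT v9 OR v8 OR NOT v2) — NOT v2 is true.
  13. (v11 OR v9 OR NOT v7) — v11 is true.
  14. (v10 OR v4 OR NOT v8) — NOT v8 is true.
  15. (v7 OR v11 OR NOT v10) — v11 is true.
  16. (v8 OR v9 OR NOT v6) — v9 is true.
  17. (v7 OR v2 OR v5) — v7 is true.
  18. (v1 OR v3 OR v6) — v1 is true.
  19. (NOT v6 OR NOT v1 OR NOT v10) — NOT v10 is true.
  20. (NOT v4 OR v7) — NOT v4 is true.
  21. (v3 OR NOT v6 OR v2) — v3 is true.
  22. (v11 OR NOT v8 OR v4) — NOT v8 is true.

v1 = True  v2 = False  v3 = True  v4 = False  v5 = False  v6 = True  v7 = True  v8 = False  v9 = True  v10 = False  v11 = True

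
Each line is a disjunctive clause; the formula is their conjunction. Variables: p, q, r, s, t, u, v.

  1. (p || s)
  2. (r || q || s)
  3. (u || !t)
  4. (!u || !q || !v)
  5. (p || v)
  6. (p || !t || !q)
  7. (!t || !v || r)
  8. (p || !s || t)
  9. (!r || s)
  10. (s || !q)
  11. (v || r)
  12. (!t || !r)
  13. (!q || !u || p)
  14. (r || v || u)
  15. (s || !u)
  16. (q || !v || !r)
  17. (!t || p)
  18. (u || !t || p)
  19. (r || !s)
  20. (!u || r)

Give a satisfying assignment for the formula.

p = 1, q = 1, r = 1, s = 1, t = 0, u = 0, v = 1

Check each clause:
  1. (s || p) — p is true.
  2. (q || r || s) — q is true.
  3. (u || !t) — !t is true.
  4. (!v || !u || !q) — !u is true.
  5. (v || p) — p is true.
  6. (!t || !q || p) — p is true.
  7. (!t || r || !v) — r is true.
  8. (p || !s || t) — p is true.
  9. (!r || s) — s is true.
  10. (!q || s) — s is true.
  11. (v || r) — r is true.
  12. (!t || !r) — !t is true.
  13. (!u || !q || p) — p is true.
  14. (v || r || u) — r is true.
  15. (!u || s) — !u is true.
  16. (q || !r || !v) — q is true.
  17. (p || !t) — p is true.
  18. (p || !t || u) — p is true.
  19. (!s || r) — r is true.
  20. (!u || r) — !u is true.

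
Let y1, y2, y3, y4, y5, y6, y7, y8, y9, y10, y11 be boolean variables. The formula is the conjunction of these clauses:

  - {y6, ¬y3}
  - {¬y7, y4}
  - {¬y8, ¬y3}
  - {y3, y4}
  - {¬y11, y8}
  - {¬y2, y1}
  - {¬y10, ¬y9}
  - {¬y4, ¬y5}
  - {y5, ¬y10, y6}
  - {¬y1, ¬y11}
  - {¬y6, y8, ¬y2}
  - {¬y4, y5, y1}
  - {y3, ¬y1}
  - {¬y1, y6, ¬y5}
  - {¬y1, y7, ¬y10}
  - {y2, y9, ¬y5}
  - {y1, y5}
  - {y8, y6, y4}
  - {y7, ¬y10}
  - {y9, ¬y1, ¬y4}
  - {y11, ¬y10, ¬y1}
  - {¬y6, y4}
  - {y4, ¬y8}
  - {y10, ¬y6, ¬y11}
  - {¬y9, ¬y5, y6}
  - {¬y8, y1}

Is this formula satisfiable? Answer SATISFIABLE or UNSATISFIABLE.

SATISFIABLE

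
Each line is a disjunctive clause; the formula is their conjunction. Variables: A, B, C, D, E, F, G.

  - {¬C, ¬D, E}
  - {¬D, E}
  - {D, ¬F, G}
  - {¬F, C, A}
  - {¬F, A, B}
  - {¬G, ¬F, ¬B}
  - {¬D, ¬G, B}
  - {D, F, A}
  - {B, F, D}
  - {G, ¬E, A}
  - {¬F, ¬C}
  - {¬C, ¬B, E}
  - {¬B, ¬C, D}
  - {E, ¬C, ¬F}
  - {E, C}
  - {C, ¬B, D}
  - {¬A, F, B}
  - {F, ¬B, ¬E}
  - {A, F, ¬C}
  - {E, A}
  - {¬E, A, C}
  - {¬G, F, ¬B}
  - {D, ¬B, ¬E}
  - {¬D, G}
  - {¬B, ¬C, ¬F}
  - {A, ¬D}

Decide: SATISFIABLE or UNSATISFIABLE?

Try A = True.
Set B = False and propagate.
  then F is forced to True.
  then C is forced to False.
  then E is forced to True.
The remaining clauses are satisfied by D = False, G = True.
So A=1, B=0, C=0, D=0, E=1, F=1, G=1 is a satisfying assignment.

SATISFIABLE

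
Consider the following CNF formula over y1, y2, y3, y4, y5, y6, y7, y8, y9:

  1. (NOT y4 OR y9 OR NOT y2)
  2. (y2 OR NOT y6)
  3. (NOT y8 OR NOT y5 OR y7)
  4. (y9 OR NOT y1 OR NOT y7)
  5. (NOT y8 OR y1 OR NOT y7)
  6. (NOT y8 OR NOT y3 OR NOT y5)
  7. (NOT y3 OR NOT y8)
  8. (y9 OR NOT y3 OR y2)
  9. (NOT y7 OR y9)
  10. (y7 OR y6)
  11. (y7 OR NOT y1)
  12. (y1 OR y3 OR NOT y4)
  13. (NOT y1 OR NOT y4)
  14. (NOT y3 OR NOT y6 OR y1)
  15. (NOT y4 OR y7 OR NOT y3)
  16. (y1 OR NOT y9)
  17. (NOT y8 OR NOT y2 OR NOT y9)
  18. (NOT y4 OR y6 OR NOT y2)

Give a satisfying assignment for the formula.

y4 occurs only negated in the remaining clauses — set y4 = False.
y5 occurs only negated in the remaining clauses — set y5 = False.
Branch on y1: take y1 = True.
  then y7 is forced to True.
  then y9 is forced to True.
For the remaining variables, y2 = False, y3 = True, y6 = False, y8 = False works.

y1=True, y2=False, y3=True, y4=False, y5=False, y6=False, y7=True, y8=False, y9=True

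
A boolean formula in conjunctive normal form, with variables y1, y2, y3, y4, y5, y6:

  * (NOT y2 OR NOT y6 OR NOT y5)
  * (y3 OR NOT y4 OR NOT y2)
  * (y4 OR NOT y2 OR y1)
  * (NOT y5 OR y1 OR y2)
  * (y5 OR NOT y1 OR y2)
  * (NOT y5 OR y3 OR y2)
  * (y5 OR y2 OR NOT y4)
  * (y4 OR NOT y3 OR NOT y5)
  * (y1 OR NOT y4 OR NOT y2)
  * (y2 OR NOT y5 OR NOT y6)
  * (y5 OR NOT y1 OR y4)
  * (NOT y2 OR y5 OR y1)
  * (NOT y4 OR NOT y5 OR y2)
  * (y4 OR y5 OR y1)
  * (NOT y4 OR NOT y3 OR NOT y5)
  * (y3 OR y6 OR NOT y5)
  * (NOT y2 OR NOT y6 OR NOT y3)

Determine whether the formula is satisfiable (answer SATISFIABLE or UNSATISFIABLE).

Try y1 = True.
Try y2 = True.
Branch on y3: take y3 = True.
  then y6 is forced to False.
The remaining clauses are satisfied by y4 = True, y5 = False.
Every clause has at least one true literal under this assignment.
So y1=1, y2=1, y3=1, y4=1, y5=0, y6=0 is a satisfying assignment.

SATISFIABLE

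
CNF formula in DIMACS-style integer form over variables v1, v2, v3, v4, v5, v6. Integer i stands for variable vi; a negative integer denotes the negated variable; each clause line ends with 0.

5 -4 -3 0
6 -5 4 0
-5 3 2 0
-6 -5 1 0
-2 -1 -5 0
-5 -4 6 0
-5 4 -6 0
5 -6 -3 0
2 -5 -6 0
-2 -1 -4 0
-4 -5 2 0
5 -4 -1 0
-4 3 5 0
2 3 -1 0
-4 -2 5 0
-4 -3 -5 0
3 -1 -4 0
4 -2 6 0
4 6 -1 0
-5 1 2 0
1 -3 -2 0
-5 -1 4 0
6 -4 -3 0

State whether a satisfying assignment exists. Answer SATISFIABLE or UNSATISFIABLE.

SATISFIABLE

Try v1 = False.
The remaining clauses are satisfied by v2 = False, v3 = True, v4 = False, v5 = False, v6 = False.
So v1=F, v2=F, v3=T, v4=F, v5=F, v6=F is a satisfying assignment.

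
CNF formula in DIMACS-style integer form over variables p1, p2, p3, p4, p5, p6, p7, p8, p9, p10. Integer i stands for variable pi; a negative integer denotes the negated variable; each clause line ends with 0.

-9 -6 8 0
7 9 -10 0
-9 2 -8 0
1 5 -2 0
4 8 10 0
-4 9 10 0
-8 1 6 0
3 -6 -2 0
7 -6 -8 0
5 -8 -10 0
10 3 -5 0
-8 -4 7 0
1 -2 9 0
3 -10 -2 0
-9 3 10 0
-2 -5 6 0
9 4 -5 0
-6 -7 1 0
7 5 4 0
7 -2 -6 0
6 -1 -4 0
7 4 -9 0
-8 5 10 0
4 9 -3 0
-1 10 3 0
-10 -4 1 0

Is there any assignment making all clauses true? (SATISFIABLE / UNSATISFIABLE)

Set p1 = True and propagate.
Branch on p2: take p2 = True.
Try p3 = True.
For the remaining variables, p4 = True, p5 = True, p6 = True, p7 = True, p8 = True, p9 = True, p10 = True works.
So p1=T, p2=T, p3=T, p4=T, p5=T, p6=T, p7=T, p8=T, p9=T, p10=T is a satisfying assignment.

SATISFIABLE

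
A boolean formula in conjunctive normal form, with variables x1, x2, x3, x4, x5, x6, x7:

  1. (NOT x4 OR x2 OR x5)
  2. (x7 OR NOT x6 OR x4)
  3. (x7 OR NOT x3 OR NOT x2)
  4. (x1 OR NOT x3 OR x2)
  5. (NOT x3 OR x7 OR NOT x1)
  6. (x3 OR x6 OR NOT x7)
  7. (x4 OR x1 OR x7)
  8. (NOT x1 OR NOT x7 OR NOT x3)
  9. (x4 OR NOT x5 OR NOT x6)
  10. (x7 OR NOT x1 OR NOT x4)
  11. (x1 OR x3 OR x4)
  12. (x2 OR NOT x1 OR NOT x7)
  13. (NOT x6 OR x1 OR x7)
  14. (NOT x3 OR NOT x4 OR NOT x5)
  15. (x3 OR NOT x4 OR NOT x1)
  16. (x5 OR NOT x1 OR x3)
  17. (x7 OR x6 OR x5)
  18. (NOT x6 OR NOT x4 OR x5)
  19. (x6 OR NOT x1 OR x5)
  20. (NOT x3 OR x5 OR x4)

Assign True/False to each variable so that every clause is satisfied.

Try x1 = False.
The remaining clauses are satisfied by x2 = True, x3 = False, x4 = True, x5 = True, x6 = True, x7 = True.
Every clause has at least one true literal under this assignment.

x1 = F  x2 = T  x3 = F  x4 = T  x5 = T  x6 = T  x7 = T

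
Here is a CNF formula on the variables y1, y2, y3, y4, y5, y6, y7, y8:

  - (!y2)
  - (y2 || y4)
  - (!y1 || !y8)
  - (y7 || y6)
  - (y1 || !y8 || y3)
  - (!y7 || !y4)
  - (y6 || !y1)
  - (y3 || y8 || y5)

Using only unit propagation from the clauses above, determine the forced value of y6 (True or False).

True

(!y2) is a unit clause: y2 = False.
In (y4 || y2), y2 is now false; y4 must hold, so y4 = True.
In (!y7 || !y4), !y4 is now false; !y7 must hold, so y7 = False.
(y6 || y7) with y7 = False leaves only y6, so y6 = True.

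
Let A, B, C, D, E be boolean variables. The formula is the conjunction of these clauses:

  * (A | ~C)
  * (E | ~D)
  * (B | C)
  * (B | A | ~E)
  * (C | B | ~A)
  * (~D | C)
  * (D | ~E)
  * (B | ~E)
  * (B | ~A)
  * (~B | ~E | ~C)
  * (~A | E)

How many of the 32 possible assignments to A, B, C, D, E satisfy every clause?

The models are:
  A=F B=T C=F D=F E=F
That's 1 in total.

1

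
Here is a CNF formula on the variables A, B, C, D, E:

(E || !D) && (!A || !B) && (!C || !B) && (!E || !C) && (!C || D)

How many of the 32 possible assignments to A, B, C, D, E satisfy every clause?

9

Case analysis on C and B:
  C=1, B=1: a clause becomes empty — 0.
  C=1, B=0: a clause becomes empty — 0.
  C=0, B=1: remaining (A,D,E) ∈ {(0,0,0); (0,0,1); (0,1,1)} — 3.
  C=0, B=0: A free; 3 ways for (D,E) × 2^1 = 6.
Total: 0 + 0 + 3 + 6 = 9.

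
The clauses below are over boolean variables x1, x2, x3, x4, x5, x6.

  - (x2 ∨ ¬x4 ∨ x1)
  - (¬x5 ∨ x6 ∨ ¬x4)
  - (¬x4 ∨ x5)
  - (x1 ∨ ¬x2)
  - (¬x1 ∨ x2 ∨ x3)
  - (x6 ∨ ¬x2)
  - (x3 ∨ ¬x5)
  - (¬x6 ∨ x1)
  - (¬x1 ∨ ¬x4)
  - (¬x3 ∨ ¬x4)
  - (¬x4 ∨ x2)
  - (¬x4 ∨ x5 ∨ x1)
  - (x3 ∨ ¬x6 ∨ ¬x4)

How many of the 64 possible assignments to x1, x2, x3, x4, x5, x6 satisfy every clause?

10

Split on x4, then x1.
  x4=T, x1=T: a clause becomes empty — 0.
  x4=T, x1=F: a clause becomes empty — 0.
  x4=F, x1=T: 7 of the 16 assignments to (x2,x3,x5,x6) work.
  x4=F, x1=F: remaining (x2,x3,x5,x6) ∈ {(F,F,F,F); (F,T,F,F); (F,T,T,F)} — 3.
Total: 0 + 0 + 7 + 3 = 10.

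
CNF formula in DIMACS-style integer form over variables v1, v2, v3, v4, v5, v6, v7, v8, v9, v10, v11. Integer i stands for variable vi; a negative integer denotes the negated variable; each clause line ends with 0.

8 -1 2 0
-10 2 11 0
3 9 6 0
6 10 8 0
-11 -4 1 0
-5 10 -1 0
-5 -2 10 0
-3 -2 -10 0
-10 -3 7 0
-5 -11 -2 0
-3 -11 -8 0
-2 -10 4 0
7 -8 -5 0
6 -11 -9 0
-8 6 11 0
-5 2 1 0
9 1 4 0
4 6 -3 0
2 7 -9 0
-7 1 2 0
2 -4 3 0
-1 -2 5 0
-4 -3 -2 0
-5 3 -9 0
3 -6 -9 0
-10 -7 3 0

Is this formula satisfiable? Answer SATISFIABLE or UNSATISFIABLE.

SATISFIABLE

Try v1 = False.
Branch on v2: take v2 = True.
Set v3 = True and propagate.
  then v10 is forced to False.
  then v5 is forced to False.
  then v4 is forced to False.
  then v9 is forced to True.
  then v6 is forced to True.
For the remaining variables, v7 = False, v8 = True, v11 = False works.
So v1 = 0, v2 = 1, v3 = 1, v4 = 0, v5 = 0, v6 = 1, v7 = 0, v8 = 1, v9 = 1, v10 = 0, v11 = 0 is a satisfying assignment.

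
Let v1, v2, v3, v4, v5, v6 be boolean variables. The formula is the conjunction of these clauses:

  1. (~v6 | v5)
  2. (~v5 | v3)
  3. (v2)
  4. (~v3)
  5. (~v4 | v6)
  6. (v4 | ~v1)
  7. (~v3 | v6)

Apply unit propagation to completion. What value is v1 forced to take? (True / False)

(v2) is a unit clause: v2 = True.
(~v3) is a unit clause: v3 = False.
(~v5 | v3): since v3 = False, the clause reduces to (~v5). v5 = False.
(~v6 | v5): since v5 = False, the clause reduces to (~v6). v6 = False.
From (v6 | ~v4) and v6 = False: v4 = False.
(v4 | ~v1): since v4 = False, the clause reduces to (~v1). v1 = False.

False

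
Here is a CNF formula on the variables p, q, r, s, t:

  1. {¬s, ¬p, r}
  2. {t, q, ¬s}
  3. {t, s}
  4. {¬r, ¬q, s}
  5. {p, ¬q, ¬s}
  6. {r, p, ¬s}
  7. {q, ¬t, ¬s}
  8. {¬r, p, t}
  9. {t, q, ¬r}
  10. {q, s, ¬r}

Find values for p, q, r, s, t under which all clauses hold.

p=True, q=False, r=False, s=False, t=True

Check each clause:
  1. {¬p, ¬s, r} — ¬s is true.
  2. {¬s, t, q} — ¬s is true.
  3. {s, t} — t is true.
  4. {s, ¬r, ¬q} — ¬r is true.
  5. {p, ¬q, ¬s} — p is true.
  6. {p, ¬s, r} — p is true.
  7. {¬s, q, ¬t} — ¬s is true.
  8. {p, t, ¬r} — p is true.
  9. {t, ¬r, q} — ¬r is true.
  10. {s, ¬r, q} — ¬r is true.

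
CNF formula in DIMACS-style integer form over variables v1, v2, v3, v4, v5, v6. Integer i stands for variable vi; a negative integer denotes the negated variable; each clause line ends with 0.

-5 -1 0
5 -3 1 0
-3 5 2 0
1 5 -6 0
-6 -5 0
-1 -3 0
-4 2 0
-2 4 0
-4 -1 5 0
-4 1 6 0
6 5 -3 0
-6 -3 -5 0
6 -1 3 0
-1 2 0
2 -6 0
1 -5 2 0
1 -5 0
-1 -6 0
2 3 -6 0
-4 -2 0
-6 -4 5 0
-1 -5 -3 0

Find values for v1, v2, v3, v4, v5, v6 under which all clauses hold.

Branch on v1: take v1 = False.
  then v5 is forced to False.
  then v3 is forced to False.
  then v6 is forced to False.
  then v4 is forced to False.
  then v2 is forced to False.

v1=F  v2=F  v3=F  v4=F  v5=F  v6=F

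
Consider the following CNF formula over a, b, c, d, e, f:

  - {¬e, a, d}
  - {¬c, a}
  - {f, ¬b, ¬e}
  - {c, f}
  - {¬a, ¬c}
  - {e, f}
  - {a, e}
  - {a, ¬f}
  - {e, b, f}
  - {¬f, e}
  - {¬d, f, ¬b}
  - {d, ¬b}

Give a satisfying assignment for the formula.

a=1, b=1, c=0, d=1, e=1, f=1

Branch on a: take a = True.
  then c is forced to False.
  then f is forced to True.
  then e is forced to True.
Set b = True and propagate.
  then d is forced to True.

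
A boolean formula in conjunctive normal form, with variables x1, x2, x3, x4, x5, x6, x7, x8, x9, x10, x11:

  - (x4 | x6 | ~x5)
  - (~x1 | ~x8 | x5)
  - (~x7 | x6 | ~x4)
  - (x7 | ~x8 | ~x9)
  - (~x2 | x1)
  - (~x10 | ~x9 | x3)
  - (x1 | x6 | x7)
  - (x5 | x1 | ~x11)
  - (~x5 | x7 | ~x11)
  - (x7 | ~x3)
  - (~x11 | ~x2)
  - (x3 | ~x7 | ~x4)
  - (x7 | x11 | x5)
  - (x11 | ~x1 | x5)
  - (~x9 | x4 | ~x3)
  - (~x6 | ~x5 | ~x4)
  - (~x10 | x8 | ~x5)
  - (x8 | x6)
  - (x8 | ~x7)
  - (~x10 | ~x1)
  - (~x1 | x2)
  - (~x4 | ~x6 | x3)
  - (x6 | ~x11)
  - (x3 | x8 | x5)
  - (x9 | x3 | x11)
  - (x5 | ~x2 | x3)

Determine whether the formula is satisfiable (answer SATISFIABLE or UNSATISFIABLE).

SATISFIABLE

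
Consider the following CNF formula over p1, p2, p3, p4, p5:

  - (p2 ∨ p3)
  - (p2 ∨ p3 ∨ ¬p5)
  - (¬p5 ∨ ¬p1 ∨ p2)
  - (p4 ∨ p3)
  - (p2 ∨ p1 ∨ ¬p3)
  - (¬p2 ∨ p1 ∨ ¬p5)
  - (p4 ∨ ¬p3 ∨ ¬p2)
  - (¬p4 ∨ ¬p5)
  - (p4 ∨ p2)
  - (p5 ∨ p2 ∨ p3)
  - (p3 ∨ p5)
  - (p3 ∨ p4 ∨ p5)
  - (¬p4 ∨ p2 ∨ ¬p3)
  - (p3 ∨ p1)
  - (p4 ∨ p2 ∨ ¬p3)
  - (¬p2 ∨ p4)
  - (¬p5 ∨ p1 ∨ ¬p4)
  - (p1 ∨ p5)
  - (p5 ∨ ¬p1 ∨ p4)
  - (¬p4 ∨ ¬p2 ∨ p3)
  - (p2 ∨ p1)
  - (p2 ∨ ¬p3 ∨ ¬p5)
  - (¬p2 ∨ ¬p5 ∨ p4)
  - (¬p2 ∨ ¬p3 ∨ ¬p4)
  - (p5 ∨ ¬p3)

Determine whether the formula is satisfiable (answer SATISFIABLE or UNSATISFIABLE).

p2 = True:
  propagation gives p4=True, p5=False, p3=True; an empty clause results — contradiction.
p2 = False:
  propagation gives p3=True, p1=True, p5=False; an empty clause results — contradiction.
Every branch closes, so no satisfying assignment exists.

UNSATISFIABLE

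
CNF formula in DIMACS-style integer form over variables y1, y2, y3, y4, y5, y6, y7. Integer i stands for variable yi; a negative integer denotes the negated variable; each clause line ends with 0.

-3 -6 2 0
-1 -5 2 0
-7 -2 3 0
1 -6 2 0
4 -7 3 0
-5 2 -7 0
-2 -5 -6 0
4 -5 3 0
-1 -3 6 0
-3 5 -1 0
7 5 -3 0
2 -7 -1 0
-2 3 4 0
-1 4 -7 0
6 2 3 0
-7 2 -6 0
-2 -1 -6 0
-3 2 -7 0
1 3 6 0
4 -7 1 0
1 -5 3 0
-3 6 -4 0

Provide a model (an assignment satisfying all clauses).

y1 = False  y2 = False  y3 = True  y4 = False  y5 = True  y6 = False  y7 = False

Try y1 = False.
For the remaining variables, y2 = False, y3 = True, y4 = False, y5 = True, y6 = False, y7 = False works.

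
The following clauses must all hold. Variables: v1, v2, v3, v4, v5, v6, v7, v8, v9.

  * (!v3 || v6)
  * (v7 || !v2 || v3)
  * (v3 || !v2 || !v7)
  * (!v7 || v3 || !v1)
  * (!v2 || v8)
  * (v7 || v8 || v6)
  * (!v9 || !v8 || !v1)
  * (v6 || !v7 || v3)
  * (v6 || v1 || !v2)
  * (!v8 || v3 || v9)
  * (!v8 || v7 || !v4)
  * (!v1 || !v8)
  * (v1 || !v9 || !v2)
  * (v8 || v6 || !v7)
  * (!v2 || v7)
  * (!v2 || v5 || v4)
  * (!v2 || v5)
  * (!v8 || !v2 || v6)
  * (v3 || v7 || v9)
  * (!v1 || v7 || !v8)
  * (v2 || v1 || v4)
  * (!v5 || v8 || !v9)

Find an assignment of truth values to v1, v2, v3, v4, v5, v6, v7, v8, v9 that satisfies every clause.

v1 = 1, v2 = 0, v3 = 1, v4 = 0, v5 = 0, v6 = 1, v7 = 0, v8 = 0, v9 = 0

Check each clause:
  1. (!v3 || v6) — v6 is true.
  2. (v3 || v7 || !v2) — v3 is true.
  3. (v3 || !v2 || !v7) — !v7 is true.
  4. (v3 || !v1 || !v7) — !v7 is true.
  5. (!v2 || v8) — !v2 is true.
  6. (v7 || v8 || v6) — v6 is true.
  7. (!v9 || !v8 || !v1) — !v8 is true.
  8. (!v7 || v6 || v3) — !v7 is true.
  9. (v1 || !v2 || v6) — v1 is true.
  10. (v3 || !v8 || v9) — !v8 is true.
  11. (!v8 || !v4 || v7) — !v8 is true.
  12. (!v1 || !v8) — !v8 is true.
  13. (v1 || !v2 || !v9) — v1 is true.
  14. (!v7 || v8 || v6) — !v7 is true.
  15. (v7 || !v2) — !v2 is true.
  16. (v5 || v4 || !v2) — !v2 is true.
  17. (v5 || !v2) — !v2 is true.
  18. (!v8 || !v2 || v6) — !v8 is true.
  19. (v3 || v7 || v9) — v3 is true.
  20. (v7 || !v1 || !v8) — !v8 is true.
  21. (v2 || v1 || v4) — v1 is true.
  22. (!v5 || v8 || !v9) — !v5 is true.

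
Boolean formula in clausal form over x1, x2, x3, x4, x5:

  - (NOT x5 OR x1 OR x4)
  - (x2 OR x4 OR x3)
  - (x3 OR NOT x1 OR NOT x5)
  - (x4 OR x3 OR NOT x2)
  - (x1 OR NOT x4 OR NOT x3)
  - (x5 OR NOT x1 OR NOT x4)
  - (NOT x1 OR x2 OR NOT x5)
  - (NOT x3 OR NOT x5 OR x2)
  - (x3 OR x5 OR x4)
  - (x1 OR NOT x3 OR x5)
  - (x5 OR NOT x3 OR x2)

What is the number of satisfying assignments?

7

Satisfying assignments:
  x1=0 x2=0 x3=0 x4=1 x5=0
  x1=0 x2=0 x3=0 x4=1 x5=1
  x1=0 x2=1 x3=0 x4=1 x5=0
  x1=0 x2=1 x3=0 x4=1 x5=1
  x1=1 x2=1 x3=1 x4=0 x5=0
  x1=1 x2=1 x3=1 x4=0 x5=1
  x1=1 x2=1 x3=1 x4=1 x5=1
That's 7 in total.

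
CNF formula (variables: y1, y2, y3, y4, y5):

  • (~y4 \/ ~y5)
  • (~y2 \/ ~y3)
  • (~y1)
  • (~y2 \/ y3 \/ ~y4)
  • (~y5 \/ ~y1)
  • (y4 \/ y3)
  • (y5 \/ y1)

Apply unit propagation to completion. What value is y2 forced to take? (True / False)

False

(~y1) stands alone — y1 = False.
(y5 \/ y1) with y1 = False leaves only y5, so y5 = True.
(~y4 \/ ~y5) with y5 = True leaves only ~y4, so y4 = False.
In (y4 \/ y3), y4 is now false; y3 must hold, so y3 = True.
(~y2 \/ ~y3) with y3 = True leaves only ~y2, so y2 = False.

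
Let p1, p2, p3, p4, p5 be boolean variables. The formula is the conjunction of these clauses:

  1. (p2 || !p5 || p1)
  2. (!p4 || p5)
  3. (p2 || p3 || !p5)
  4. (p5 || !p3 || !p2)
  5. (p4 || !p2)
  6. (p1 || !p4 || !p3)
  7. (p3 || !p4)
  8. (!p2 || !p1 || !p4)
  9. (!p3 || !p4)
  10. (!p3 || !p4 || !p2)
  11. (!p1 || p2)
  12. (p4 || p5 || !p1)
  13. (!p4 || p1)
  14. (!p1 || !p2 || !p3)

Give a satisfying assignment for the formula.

Try p1 = False.
  then p4 is forced to False.
  then p2 is forced to False.
  then p5 is forced to False.
p3 is now unconstrained; take p3 = False.

p1=F, p2=F, p3=F, p4=F, p5=F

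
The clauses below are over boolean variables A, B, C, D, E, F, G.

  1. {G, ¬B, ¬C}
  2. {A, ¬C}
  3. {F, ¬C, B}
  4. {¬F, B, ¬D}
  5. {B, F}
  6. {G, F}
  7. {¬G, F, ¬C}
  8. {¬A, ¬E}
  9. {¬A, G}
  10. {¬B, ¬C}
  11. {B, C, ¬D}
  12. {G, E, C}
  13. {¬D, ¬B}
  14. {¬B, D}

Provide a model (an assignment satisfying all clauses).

A=F, B=F, C=F, D=F, E=F, F=T, G=T

Try A = False.
  then C is forced to False.
Branch on B: take B = False.
  then F is forced to True.
  then D is forced to False.
For the remaining variables, E = False, G = True works.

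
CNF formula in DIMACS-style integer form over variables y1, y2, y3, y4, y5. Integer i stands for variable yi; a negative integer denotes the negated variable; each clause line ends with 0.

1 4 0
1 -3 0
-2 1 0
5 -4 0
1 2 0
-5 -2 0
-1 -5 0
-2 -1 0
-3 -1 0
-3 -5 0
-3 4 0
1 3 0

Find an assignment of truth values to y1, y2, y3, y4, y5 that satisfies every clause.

Set y1 = True and propagate.
  then y5 is forced to False.
  then y4 is forced to False.
  then y2 is forced to False.
  then y3 is forced to False.
Every clause has at least one true literal under this assignment.

y1=True, y2=False, y3=False, y4=False, y5=False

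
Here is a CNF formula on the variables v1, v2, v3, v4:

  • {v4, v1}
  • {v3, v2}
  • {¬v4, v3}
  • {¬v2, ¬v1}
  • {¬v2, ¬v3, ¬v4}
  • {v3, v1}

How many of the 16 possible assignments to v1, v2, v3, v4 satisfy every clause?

3

The models are:
  v1=0 v2=0 v3=1 v4=1
  v1=1 v2=0 v3=1 v4=0
  v1=1 v2=0 v3=1 v4=1
That's 3 in total.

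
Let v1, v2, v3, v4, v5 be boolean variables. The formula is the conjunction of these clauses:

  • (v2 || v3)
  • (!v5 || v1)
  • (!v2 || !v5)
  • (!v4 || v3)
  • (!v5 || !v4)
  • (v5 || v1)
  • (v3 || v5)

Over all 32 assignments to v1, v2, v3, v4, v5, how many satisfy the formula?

5

The models are:
  v1=T v2=F v3=T v4=F v5=F
  v1=T v2=F v3=T v4=F v5=T
  v1=T v2=F v3=T v4=T v5=F
  v1=T v2=T v3=T v4=F v5=F
  v1=T v2=T v3=T v4=T v5=F
Count: 5.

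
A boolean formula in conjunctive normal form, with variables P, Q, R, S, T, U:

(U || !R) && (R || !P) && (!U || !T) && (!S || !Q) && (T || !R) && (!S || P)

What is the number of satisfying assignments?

Satisfying assignments:
  P=0 Q=0 R=0 S=0 T=0 U=0
  P=0 Q=0 R=0 S=0 T=0 U=1
  P=0 Q=0 R=0 S=0 T=1 U=0
  P=0 Q=1 R=0 S=0 T=0 U=0
  P=0 Q=1 R=0 S=0 T=0 U=1
  P=0 Q=1 R=0 S=0 T=1 U=0
That's 6 in total.

6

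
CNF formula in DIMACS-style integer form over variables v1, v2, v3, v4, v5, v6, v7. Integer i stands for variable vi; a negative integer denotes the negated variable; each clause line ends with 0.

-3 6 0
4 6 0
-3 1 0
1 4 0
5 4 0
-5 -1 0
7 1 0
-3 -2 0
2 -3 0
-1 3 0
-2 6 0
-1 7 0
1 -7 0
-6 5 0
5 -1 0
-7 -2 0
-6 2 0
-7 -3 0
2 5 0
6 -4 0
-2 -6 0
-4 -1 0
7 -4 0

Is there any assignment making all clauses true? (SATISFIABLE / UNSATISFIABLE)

v1 = True:
  propagation gives v5=False; an empty clause results — contradiction.
v1 = False:
  propagation gives v3=False, v4=True, v7=True; an empty clause results — contradiction.
Every branch closes, so no satisfying assignment exists.

UNSATISFIABLE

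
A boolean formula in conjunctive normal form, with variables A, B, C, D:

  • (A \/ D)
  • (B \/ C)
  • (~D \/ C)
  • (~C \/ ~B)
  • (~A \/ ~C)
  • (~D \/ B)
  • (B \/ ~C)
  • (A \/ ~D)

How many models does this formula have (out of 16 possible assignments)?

1

The models are:
  A=T B=T C=F D=F
Count: 1.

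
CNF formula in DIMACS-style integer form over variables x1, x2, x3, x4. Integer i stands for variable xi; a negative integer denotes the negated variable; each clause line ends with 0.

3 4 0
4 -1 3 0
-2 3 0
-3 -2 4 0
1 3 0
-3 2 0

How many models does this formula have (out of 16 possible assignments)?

3

The models are:
  x1=F x2=T x3=T x4=T
  x1=T x2=F x3=F x4=T
  x1=T x2=T x3=T x4=T
Count: 3.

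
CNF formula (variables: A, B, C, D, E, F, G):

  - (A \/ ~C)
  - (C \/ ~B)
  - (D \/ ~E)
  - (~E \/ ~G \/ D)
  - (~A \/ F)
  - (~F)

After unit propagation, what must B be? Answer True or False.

(~F) stands alone — F = False.
(F \/ ~A) with F = False leaves only ~A, so A = False.
(A \/ ~C): since A = False, the clause reduces to (~C). C = False.
(C \/ ~B) with C = False leaves only ~B, so B = False.

False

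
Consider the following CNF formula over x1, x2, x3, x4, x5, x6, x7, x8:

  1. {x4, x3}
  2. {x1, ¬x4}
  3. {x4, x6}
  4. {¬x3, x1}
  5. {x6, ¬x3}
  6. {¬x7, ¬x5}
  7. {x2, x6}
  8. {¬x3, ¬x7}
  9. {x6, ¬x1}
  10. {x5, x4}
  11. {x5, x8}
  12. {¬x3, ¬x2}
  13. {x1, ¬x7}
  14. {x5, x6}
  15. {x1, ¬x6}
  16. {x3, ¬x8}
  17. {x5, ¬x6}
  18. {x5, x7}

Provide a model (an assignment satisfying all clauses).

x1=T  x2=F  x3=T  x4=T  x5=T  x6=T  x7=F  x8=F

Branch on x1: take x1 = True.
  then x6 is forced to True.
  then x5 is forced to True.
  then x7 is forced to False.
Try x2 = False.
For the remaining variables, x3 = True, x4 = True, x8 = False works.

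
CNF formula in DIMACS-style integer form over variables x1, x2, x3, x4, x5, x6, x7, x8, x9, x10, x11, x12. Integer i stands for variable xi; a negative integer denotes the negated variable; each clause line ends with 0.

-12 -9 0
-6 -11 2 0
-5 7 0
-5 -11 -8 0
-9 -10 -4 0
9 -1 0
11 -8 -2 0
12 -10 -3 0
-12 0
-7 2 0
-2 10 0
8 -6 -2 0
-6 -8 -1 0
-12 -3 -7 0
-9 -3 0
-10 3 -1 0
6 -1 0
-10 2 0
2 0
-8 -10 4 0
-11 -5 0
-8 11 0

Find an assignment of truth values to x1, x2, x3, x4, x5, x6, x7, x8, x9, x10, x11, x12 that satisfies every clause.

x1=False  x2=True  x3=False  x4=True  x5=False  x6=True  x7=True  x8=True  x9=False  x10=True  x11=True  x12=False

Check each clause:
  1. (~x9 \/ ~x12) — ~x12 is true.
  2. (~x11 \/ x2 \/ ~x6) — x2 is true.
  3. (~x5 \/ x7) — ~x5 is true.
  4. (~x11 \/ ~x5 \/ ~x8) — ~x5 is true.
  5. (~x4 \/ ~x9 \/ ~x10) — ~x9 is true.
  6. (x9 \/ ~x1) — ~x1 is true.
  7. (~x8 \/ x11 \/ ~x2) — x11 is true.
  8. (~x3 \/ ~x10 \/ x12) — ~x3 is true.
  9. (~x12) — ~x12 is true.
  10. (~x7 \/ x2) — x2 is true.
  11. (x10 \/ ~x2) — x10 is true.
  12. (~x2 \/ x8 \/ ~x6) — x8 is true.
  13. (~x1 \/ ~x6 \/ ~x8) — ~x1 is true.
  14. (~x7 \/ ~x3 \/ ~x12) — ~x12 is true.
  15. (~x3 \/ ~x9) — ~x3 is true.
  16. (~x1 \/ ~x10 \/ x3) — ~x1 is true.
  17. (x6 \/ ~x1) — x6 is true.
  18. (~x10 \/ x2) — x2 is true.
  19. (x2) — x2 is true.
  20. (x4 \/ ~x8 \/ ~x10) — x4 is true.
  21. (~x11 \/ ~x5) — ~x5 is true.
  22. (~x8 \/ x11) — x11 is true.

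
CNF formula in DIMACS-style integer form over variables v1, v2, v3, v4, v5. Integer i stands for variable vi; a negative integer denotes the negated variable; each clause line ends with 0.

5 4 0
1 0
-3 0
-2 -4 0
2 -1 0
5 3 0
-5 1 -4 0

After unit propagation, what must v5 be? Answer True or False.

(v1) stands alone — v1 = True.
(~v3) stands alone — v3 = False.
From (~v1 \/ v2) and v1 = True: v2 = True.
From (~v2 \/ ~v4) and v2 = True: v4 = False.
(v4 \/ v5): since v4 = False, the clause reduces to (v5). v5 = True.

True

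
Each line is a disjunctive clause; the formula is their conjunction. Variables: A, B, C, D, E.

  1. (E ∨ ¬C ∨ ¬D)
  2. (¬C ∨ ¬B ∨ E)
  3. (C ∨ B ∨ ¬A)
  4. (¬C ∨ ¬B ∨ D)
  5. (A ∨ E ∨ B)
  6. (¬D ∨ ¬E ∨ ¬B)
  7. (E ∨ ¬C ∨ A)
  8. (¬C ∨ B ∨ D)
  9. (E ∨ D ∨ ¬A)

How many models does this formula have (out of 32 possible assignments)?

Case analysis on B and C:
  B=T, C=T: a clause becomes empty — 0.
  B=T, C=F: 5 of the 8 assignments to (A,D,E) work.
  B=F, C=T: remaining (A,D,E) ∈ {(F,T,T); (T,T,T)} — 2.
  B=F, C=F: remaining (A,D,E) ∈ {(F,F,T); (F,T,T)} — 2.
Total: 0 + 5 + 2 + 2 = 9.

9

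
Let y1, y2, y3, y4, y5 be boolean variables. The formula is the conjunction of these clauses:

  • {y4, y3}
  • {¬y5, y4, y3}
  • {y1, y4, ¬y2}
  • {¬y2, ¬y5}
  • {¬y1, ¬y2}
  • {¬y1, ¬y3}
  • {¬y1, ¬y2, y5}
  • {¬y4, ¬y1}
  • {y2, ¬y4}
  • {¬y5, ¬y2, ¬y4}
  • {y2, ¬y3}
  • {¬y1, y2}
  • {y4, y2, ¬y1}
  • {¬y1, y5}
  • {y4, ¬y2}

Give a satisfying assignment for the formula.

Branch on y1: take y1 = False.
For the remaining variables, y2 = True, y3 = True, y4 = True, y5 = False works.

y1 = 0, y2 = 1, y3 = 1, y4 = 1, y5 = 0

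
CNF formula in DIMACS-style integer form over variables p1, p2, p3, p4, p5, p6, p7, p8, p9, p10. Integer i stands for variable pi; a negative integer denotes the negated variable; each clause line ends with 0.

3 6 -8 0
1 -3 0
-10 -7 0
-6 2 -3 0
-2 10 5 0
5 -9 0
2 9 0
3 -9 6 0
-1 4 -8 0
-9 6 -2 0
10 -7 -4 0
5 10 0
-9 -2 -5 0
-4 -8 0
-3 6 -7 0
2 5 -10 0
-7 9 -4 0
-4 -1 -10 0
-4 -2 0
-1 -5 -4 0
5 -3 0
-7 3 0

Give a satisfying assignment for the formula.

p1=True, p2=False, p3=True, p4=False, p5=True, p6=False, p7=False, p8=False, p9=True, p10=True

p7 occurs only negated in the remaining clauses — set p7 = False.
Pure literal: p8 appears only negated; assign p8 = False.
Try p1 = True.
For the remaining variables, p2 = False, p3 = True, p4 = False, p5 = True, p6 = False, p9 = True, p10 = True works.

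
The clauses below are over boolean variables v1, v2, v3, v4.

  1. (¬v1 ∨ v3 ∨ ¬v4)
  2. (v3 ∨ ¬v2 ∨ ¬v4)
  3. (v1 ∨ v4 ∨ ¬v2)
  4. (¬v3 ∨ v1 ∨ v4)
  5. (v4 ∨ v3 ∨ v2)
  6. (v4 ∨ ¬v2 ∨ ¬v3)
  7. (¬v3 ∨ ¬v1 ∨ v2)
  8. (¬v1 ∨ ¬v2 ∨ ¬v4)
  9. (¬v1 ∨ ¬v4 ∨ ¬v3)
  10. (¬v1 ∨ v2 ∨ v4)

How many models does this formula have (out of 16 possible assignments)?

4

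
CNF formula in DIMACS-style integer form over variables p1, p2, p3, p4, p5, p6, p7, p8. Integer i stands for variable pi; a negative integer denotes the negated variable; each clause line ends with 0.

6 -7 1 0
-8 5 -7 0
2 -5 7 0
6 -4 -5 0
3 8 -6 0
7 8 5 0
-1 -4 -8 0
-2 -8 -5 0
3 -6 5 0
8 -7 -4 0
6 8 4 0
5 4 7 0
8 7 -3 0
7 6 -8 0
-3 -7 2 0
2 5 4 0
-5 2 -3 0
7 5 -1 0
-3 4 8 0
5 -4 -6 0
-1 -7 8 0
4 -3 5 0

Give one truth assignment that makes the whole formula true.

p1 = F, p2 = F, p3 = F, p4 = T, p5 = T, p6 = T, p7 = T, p8 = T

Branch on p1: take p1 = False.
Set p2 = False and propagate.
Set p3 = False and propagate.
For the remaining variables, p4 = True, p5 = True, p6 = True, p7 = True, p8 = True works.
Every clause has at least one true literal under this assignment.
Check each clause:
  1. (p1 \/ p6 \/ ~p7) — p6 is true.
  2. (~p7 \/ p5 \/ ~p8) — p5 is true.
  3. (p2 \/ ~p5 \/ p7) — p7 is true.
  4. (~p4 \/ p6 \/ ~p5) — p6 is true.
  5. (p3 \/ p8 \/ ~p6) — p8 is true.
  6. (p7 \/ p5 \/ p8) — p8 is true.
  7. (~p4 \/ ~p1 \/ ~p8) — ~p1 is true.
  8. (~p5 \/ ~p8 \/ ~p2) — ~p2 is true.
  9. (p3 \/ p5 \/ ~p6) — p5 is true.
  10. (~p4 \/ p8 \/ ~p7) — p8 is true.
  11. (p8 \/ p6 \/ p4) — p8 is true.
  12. (p7 \/ p4 \/ p5) — p4 is true.
  13. (p7 \/ ~p3 \/ p8) — p8 is true.
  14. (p6 \/ p7 \/ ~p8) — p6 is true.
  15. (p2 \/ ~p7 \/ ~p3) — ~p3 is true.
  16. (p5 \/ p4 \/ p2) — p4 is true.
  17. (p2 \/ ~p3 \/ ~p5) — ~p3 is true.
  18. (~p1 \/ p5 \/ p7) — p5 is true.
  19. (p8 \/ p4 \/ ~p3) — p8 is true.
  20. (~p6 \/ ~p4 \/ p5) — p5 is true.
  21. (~p7 \/ ~p1 \/ p8) — p8 is true.
  22. (p4 \/ p5 \/ ~p3) — p5 is true.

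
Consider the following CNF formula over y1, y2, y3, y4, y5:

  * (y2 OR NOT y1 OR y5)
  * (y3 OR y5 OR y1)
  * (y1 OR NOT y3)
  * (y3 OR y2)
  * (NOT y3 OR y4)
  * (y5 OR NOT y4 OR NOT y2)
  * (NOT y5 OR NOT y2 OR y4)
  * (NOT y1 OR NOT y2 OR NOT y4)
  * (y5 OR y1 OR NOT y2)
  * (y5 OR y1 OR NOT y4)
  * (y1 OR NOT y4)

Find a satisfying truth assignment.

y1=True, y2=True, y3=False, y4=False, y5=False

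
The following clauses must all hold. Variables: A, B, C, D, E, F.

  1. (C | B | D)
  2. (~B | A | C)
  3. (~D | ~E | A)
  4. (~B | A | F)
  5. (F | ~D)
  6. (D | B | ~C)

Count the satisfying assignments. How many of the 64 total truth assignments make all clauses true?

21

Case analysis on B and D:
  B=1, D=1: 5 of the 16 assignments to (A,C,E,F) work.
  B=1, D=0: E free; 5 ways for (A,C,F) × 2^1 = 10.
  B=0, D=1: C free; 3 ways for (A,E,F) × 2^1 = 6.
  B=0, D=0: a clause becomes empty — 0.
Total: 5 + 10 + 6 + 0 = 21.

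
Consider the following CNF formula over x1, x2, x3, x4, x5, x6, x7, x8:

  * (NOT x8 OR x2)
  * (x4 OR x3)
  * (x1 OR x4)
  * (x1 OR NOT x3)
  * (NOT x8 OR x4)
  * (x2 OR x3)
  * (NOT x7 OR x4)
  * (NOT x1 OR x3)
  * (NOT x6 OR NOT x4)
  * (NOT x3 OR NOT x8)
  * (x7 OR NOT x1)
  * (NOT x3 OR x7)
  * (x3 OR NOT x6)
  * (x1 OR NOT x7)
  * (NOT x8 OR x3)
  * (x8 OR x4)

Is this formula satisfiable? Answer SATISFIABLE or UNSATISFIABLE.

SATISFIABLE

Pure literal: x2 appears only positively; assign x2 = True.
x6 occurs only negated in the remaining clauses — set x6 = False.
Set x1 = True and propagate.
  then x3 is forced to True.
  then x8 is forced to False.
  then x7 is forced to True.
  then x4 is forced to True.
x5 is now unconstrained; take x5 = False.
So x1=True, x2=True, x3=True, x4=True, x5=False, x6=False, x7=True, x8=False is a satisfying assignment.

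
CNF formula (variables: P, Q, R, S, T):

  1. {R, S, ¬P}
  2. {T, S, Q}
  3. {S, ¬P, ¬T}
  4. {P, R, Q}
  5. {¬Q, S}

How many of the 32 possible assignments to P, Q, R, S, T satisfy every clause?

15

Split on S, then P.
  S=T, P=T: Q, R, T free → 2^3 = 8.
  S=T, P=F: T free; 3 ways for (Q,R) × 2^1 = 6.
  S=F, P=T: a clause becomes empty — 0.
  S=F, P=F: remaining (Q,R,T) ∈ {(F,T,T)} — 1.
Total: 8 + 6 + 0 + 1 = 15.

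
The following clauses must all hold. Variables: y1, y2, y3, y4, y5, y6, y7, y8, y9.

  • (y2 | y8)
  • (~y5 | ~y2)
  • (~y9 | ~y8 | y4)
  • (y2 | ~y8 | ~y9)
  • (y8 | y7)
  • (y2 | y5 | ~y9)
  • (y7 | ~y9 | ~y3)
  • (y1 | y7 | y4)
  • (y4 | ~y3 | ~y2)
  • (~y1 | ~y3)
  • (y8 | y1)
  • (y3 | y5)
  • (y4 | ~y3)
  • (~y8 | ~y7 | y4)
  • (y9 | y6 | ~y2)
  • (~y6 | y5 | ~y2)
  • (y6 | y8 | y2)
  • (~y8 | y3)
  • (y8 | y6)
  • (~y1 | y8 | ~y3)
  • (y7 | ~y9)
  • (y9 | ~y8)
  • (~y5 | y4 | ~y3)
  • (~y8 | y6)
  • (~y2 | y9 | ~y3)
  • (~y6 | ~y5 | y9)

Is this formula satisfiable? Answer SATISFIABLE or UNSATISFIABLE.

y8 = True:
  propagation gives y3=True, y1=False, y4=True, y9=True; an empty clause results — contradiction.
y8 = False:
  propagation gives y2=True, y5=False, y7=True, y1=True; an empty clause results — contradiction.
Every branch closes, so no satisfying assignment exists.

UNSATISFIABLE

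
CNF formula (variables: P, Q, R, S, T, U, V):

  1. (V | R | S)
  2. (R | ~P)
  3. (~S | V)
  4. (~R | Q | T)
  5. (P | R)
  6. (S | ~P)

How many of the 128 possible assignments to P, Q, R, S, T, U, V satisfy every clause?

24

Split on R, then P.
  R=T, P=T: U free; 3 ways for (Q,S,T,V) × 2^1 = 6.
  R=T, P=F: U free; 9 ways for (Q,S,T,V) × 2^1 = 18.
  R=F, P=T: a clause becomes empty — 0.
  R=F, P=F: a clause becomes empty — 0.
Total: 6 + 18 + 0 + 0 = 24.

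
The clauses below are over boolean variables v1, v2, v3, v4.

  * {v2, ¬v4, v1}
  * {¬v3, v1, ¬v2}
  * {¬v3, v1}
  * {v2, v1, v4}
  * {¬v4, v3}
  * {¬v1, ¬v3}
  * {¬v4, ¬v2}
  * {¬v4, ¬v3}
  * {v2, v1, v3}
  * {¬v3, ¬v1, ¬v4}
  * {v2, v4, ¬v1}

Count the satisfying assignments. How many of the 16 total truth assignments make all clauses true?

Satisfying assignments:
  v1=0 v2=1 v3=0 v4=0
  v1=1 v2=1 v3=0 v4=0
That's 2 in total.

2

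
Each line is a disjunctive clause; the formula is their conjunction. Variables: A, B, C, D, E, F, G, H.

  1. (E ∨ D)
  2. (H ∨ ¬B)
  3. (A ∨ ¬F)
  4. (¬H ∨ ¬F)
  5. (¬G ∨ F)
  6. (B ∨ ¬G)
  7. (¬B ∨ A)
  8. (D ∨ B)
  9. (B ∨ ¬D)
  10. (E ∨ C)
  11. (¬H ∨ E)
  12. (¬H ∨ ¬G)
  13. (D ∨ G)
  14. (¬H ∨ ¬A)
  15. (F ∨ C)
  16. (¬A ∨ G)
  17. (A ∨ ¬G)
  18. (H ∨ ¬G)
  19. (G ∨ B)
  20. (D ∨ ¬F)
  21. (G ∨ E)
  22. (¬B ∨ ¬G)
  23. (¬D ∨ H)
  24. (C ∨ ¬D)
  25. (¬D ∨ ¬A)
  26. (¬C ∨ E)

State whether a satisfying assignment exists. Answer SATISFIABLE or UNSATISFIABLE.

UNSATISFIABLE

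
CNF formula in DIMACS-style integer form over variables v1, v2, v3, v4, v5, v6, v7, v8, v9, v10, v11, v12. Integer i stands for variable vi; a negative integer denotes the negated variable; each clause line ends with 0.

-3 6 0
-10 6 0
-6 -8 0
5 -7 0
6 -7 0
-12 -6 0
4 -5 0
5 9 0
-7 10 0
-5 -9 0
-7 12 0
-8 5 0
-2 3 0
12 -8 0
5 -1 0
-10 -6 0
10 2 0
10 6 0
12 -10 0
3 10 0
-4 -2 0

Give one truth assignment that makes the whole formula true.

Pure literal: v1 appears only negated; assign v1 = False.
v7 occurs only negated in the remaining clauses — set v7 = False.
Try v2 = True.
  then v3 is forced to True.
  then v6 is forced to True.
  then v8 is forced to False.
  then v12 is forced to False.
  then v10 is forced to False.
  then v4 is forced to False.
  then v5 is forced to False.
  then v9 is forced to True.
v11 is now unconstrained; take v11 = True.

v1=0, v2=1, v3=1, v4=0, v5=0, v6=1, v7=0, v8=0, v9=1, v10=0, v11=1, v12=0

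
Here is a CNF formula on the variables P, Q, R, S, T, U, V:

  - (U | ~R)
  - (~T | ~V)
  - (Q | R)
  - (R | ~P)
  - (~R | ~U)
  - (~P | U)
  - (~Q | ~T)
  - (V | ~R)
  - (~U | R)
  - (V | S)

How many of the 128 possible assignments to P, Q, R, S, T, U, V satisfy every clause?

3

The models are:
  P=0 Q=1 R=0 S=0 T=0 U=0 V=1
  P=0 Q=1 R=0 S=1 T=0 U=0 V=0
  P=0 Q=1 R=0 S=1 T=0 U=0 V=1
That's 3 in total.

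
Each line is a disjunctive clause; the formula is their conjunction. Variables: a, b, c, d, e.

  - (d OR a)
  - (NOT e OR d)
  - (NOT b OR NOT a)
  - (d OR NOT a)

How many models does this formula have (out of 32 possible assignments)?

12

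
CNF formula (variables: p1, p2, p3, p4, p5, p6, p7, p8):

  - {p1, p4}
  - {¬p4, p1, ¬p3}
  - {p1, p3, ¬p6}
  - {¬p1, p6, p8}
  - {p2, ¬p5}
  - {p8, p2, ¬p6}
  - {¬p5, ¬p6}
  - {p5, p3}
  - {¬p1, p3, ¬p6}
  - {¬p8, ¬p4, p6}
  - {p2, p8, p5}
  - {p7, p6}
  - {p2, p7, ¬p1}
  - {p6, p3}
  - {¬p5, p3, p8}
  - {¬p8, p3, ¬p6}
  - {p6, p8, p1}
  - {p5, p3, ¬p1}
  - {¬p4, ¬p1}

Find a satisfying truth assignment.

p1 = T, p2 = T, p3 = T, p4 = F, p5 = F, p6 = T, p7 = T, p8 = T

p2 occurs only positively in the remaining clauses — set p2 = True.
Pure literal: p7 appears only positively; assign p7 = True.
Set p1 = True and propagate.
  then p4 is forced to False.
Try p3 = True.
Branch on p5: take p5 = False.
For the remaining variables, p6 = True, p8 = True works.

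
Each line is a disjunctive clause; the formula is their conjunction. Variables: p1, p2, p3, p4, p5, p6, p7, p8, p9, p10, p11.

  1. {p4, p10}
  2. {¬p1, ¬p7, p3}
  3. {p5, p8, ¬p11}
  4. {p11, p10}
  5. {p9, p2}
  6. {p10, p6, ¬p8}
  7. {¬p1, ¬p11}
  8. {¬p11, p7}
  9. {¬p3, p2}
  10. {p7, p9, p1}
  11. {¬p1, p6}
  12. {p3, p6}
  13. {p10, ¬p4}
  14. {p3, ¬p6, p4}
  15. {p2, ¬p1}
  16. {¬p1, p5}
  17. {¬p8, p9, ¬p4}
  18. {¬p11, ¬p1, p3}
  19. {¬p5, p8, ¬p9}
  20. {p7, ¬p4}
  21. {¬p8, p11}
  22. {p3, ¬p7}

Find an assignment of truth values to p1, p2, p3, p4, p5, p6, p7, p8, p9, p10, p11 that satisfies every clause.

p1=0, p2=1, p3=1, p4=0, p5=1, p6=1, p7=1, p8=1, p9=1, p10=1, p11=1

p2 occurs only positively in the remaining clauses — set p2 = True.
Pure literal: p10 appears only positively; assign p10 = True.
Try p1 = False.
Try p3 = True.
Branch on p4: take p4 = False.
The remaining clauses are satisfied by p5 = True, p6 = True, p7 = True, p8 = True, p9 = True, p11 = True.
Every clause has at least one true literal under this assignment.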